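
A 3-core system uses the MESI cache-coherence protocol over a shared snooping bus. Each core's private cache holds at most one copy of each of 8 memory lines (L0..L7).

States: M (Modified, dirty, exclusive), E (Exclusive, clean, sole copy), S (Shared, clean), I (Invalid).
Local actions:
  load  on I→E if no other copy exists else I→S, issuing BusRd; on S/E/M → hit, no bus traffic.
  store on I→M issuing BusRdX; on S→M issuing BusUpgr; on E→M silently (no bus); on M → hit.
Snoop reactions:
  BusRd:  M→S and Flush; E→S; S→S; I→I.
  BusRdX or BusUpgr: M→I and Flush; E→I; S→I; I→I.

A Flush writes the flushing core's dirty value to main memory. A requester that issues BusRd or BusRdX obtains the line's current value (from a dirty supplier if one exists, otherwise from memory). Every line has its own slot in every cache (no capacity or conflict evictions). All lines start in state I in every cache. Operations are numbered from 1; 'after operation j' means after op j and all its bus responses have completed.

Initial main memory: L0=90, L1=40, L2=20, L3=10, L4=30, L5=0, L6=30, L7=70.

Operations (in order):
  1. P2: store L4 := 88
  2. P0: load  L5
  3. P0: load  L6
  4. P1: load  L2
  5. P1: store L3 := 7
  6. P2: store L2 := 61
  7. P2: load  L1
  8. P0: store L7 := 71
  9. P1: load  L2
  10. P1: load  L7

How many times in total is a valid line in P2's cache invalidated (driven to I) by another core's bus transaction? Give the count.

invalidations = 0

step 1: P2: store L4 := 88  ⟶  IIM  (L4)  txn=BusRdX  M[L4]=30
step 2: P0: load  L5  ⟶  EII  (L5)  txn=BusRd  M[L5]=0
step 3: P0: load  L6  ⟶  EII  (L6)  txn=BusRd  M[L6]=30
step 4: P1: load  L2  ⟶  IEI  (L2)  txn=BusRd  M[L2]=20
step 5: P1: store L3 := 7  ⟶  IMI  (L3)  txn=BusRdX  M[L3]=10
step 6: P2: store L2 := 61  ⟶  IIM  (L2)  txn=BusRdX  M[L2]=20
step 7: P2: load  L1  ⟶  IIE  (L1)  txn=BusRd  M[L1]=40
step 8: P0: store L7 := 71  ⟶  MII  (L7)  txn=BusRdX  M[L7]=70
step 9: P1: load  L2  ⟶  ISS  (L2)  txn=BusRd+Flush  M[L2]=61
step 10: P1: load  L7  ⟶  SSI  (L7)  txn=BusRd+Flush  M[L7]=71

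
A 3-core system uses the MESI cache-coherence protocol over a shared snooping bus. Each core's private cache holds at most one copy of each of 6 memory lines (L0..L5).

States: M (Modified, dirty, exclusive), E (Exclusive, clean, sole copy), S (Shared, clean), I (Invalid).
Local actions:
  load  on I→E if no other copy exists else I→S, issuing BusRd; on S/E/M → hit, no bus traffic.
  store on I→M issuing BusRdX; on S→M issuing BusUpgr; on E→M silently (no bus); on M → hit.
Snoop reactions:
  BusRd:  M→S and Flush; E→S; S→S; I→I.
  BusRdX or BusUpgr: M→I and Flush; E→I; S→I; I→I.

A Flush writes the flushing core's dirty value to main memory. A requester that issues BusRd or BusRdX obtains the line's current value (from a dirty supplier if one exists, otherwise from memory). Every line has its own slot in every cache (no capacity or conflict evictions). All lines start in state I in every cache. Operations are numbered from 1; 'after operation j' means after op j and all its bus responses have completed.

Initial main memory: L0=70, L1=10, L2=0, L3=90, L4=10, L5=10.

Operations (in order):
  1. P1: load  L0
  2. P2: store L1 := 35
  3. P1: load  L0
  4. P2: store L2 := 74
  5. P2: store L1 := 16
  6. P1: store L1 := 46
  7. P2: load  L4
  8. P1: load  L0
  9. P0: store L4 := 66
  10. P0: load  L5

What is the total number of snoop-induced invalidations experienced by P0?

[1] P1: load  L0 | P0:I, P1:E(70), P2:I | bus: BusRd
[2] P2: store L1 := 35 | P0:I, P1:I, P2:M(35) | bus: BusRdX
[3] P1: load  L0 | P0:I, P1:E(70), P2:I | bus: none
[4] P2: store L2 := 74 | P0:I, P1:I, P2:M(74) | bus: BusRdX
[5] P2: store L1 := 16 | P0:I, P1:I, P2:M(16) | bus: none
[6] P1: store L1 := 46 | P0:I, P1:M(46), P2:I | bus: BusRdX,Flush
[7] P2: load  L4 | P0:I, P1:I, P2:E(10) | bus: BusRd
[8] P1: load  L0 | P0:I, P1:E(70), P2:I | bus: none
[9] P0: store L4 := 66 | P0:M(66), P1:I, P2:I | bus: BusRdX
[10] P0: load  L5 | P0:E(10), P1:I, P2:I | bus: BusRd

invalidations = 0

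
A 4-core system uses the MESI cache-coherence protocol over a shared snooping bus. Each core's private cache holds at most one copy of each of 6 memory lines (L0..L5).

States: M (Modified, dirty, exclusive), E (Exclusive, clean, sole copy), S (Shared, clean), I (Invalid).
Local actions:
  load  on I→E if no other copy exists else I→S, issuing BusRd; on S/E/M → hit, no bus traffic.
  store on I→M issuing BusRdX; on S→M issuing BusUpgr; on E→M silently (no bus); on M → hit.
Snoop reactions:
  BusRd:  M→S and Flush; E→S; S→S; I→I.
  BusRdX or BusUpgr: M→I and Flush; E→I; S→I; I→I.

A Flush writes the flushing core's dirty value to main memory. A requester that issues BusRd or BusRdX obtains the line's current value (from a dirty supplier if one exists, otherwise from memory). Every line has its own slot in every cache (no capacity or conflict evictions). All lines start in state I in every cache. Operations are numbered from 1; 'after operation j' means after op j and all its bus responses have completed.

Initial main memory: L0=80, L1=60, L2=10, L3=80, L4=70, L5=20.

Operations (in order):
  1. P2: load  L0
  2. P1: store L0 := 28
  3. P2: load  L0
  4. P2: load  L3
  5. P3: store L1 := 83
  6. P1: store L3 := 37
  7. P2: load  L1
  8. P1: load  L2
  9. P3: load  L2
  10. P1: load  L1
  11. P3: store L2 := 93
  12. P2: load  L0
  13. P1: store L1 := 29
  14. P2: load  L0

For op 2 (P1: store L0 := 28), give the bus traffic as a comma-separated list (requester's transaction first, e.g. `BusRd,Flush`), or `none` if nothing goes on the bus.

bus = BusRdX

[1] P2: load  L0 | P0:I, P1:I, P2:E(80), P3:I | bus: BusRd
[2] P1: store L0 := 28 | P0:I, P1:M(28), P2:I, P3:I | bus: BusRdX
[3] P2: load  L0 | P0:I, P1:S(28), P2:S(28), P3:I | bus: BusRd,Flush
[4] P2: load  L3 | P0:I, P1:I, P2:E(80), P3:I | bus: BusRd
[5] P3: store L1 := 83 | P0:I, P1:I, P2:I, P3:M(83) | bus: BusRdX
[6] P1: store L3 := 37 | P0:I, P1:M(37), P2:I, P3:I | bus: BusRdX
[7] P2: load  L1 | P0:I, P1:I, P2:S(83), P3:S(83) | bus: BusRd,Flush
[8] P1: load  L2 | P0:I, P1:E(10), P2:I, P3:I | bus: BusRd
[9] P3: load  L2 | P0:I, P1:S(10), P2:I, P3:S(10) | bus: BusRd
[10] P1: load  L1 | P0:I, P1:S(83), P2:S(83), P3:S(83) | bus: BusRd
[11] P3: store L2 := 93 | P0:I, P1:I, P2:I, P3:M(93) | bus: BusUpgr
[12] P2: load  L0 | P0:I, P1:S(28), P2:S(28), P3:I | bus: none
[13] P1: store L1 := 29 | P0:I, P1:M(29), P2:I, P3:I | bus: BusUpgr
[14] P2: load  L0 | P0:I, P1:S(28), P2:S(28), P3:I | bus: none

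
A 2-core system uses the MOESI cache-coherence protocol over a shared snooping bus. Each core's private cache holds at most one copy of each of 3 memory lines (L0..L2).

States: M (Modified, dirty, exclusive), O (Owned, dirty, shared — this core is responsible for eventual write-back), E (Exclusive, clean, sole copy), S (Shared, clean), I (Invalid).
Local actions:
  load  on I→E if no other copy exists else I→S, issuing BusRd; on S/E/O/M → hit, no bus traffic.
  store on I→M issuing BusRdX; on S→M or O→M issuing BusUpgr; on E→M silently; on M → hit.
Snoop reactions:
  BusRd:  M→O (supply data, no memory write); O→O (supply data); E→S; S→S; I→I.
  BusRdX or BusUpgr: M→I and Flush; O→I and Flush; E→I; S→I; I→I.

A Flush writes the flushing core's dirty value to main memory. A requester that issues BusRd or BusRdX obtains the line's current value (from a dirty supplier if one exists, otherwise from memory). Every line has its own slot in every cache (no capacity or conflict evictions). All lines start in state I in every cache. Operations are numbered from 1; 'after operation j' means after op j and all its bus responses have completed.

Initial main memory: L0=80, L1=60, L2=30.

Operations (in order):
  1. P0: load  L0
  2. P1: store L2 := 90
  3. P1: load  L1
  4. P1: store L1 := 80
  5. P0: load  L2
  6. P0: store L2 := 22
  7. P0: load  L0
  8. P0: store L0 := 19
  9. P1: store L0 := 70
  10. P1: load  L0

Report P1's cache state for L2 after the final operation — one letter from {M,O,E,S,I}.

  op1 P0: load  L0 → E/I on L0; bus BusRd; mem=80
  op2 P1: store L2 := 90 → I/M on L2; bus BusRdX; mem=30
  op3 P1: load  L1 → I/E on L1; bus BusRd; mem=60
  op4 P1: store L1 := 80 → I/M on L1; bus (none); mem=60
  op5 P0: load  L2 → S/O on L2; bus BusRd; mem=30
  op6 P0: store L2 := 22 → M/I on L2; bus BusUpgr Flush; mem=90
  op7 P0: load  L0 → E/I on L0; bus (none); mem=80
  op8 P0: store L0 := 19 → M/I on L0; bus (none); mem=80
  op9 P1: store L0 := 70 → I/M on L0; bus BusRdX Flush; mem=19
  op10 P1: load  L0 → I/M on L0; bus (none); mem=19

state = I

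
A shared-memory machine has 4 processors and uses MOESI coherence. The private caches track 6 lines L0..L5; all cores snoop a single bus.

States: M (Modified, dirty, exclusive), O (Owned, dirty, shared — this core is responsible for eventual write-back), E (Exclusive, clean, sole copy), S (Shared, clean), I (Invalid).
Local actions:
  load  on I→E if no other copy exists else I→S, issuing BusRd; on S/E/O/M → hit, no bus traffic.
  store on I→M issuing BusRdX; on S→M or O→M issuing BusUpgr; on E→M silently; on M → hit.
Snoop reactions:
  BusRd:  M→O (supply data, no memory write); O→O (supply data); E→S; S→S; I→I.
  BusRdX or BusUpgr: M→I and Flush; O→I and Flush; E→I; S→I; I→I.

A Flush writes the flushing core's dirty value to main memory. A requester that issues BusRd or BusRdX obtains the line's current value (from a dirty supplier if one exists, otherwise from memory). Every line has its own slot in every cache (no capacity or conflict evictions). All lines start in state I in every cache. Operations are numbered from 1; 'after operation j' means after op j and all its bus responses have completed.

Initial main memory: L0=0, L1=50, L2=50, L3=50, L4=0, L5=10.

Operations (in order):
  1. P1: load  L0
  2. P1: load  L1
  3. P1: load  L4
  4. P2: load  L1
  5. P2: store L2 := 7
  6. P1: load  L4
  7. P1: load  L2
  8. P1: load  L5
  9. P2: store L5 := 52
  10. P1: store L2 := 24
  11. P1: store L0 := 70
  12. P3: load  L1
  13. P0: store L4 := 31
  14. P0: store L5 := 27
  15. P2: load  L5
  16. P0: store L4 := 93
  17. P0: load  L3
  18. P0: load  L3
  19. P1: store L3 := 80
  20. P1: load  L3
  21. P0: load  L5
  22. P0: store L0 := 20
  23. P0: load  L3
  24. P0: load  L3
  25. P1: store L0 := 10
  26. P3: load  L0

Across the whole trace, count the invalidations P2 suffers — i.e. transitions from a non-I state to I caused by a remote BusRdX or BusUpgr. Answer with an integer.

[1] P1: load  L0 | P0:I, P1:E(0), P2:I, P3:I | bus: BusRd
[2] P1: load  L1 | P0:I, P1:E(50), P2:I, P3:I | bus: BusRd
[3] P1: load  L4 | P0:I, P1:E(0), P2:I, P3:I | bus: BusRd
[4] P2: load  L1 | P0:I, P1:S(50), P2:S(50), P3:I | bus: BusRd
[5] P2: store L2 := 7 | P0:I, P1:I, P2:M(7), P3:I | bus: BusRdX
[6] P1: load  L4 | P0:I, P1:E(0), P2:I, P3:I | bus: none
[7] P1: load  L2 | P0:I, P1:S(7), P2:O(7), P3:I | bus: BusRd
[8] P1: load  L5 | P0:I, P1:E(10), P2:I, P3:I | bus: BusRd
[9] P2: store L5 := 52 | P0:I, P1:I, P2:M(52), P3:I | bus: BusRdX
[10] P1: store L2 := 24 | P0:I, P1:M(24), P2:I, P3:I | bus: BusUpgr,Flush
[11] P1: store L0 := 70 | P0:I, P1:M(70), P2:I, P3:I | bus: none
[12] P3: load  L1 | P0:I, P1:S(50), P2:S(50), P3:S(50) | bus: BusRd
[13] P0: store L4 := 31 | P0:M(31), P1:I, P2:I, P3:I | bus: BusRdX
[14] P0: store L5 := 27 | P0:M(27), P1:I, P2:I, P3:I | bus: BusRdX,Flush
[15] P2: load  L5 | P0:O(27), P1:I, P2:S(27), P3:I | bus: BusRd
[16] P0: store L4 := 93 | P0:M(93), P1:I, P2:I, P3:I | bus: none
[17] P0: load  L3 | P0:E(50), P1:I, P2:I, P3:I | bus: BusRd
[18] P0: load  L3 | P0:E(50), P1:I, P2:I, P3:I | bus: none
[19] P1: store L3 := 80 | P0:I, P1:M(80), P2:I, P3:I | bus: BusRdX
[20] P1: load  L3 | P0:I, P1:M(80), P2:I, P3:I | bus: none
[21] P0: load  L5 | P0:O(27), P1:I, P2:S(27), P3:I | bus: none
[22] P0: store L0 := 20 | P0:M(20), P1:I, P2:I, P3:I | bus: BusRdX,Flush
[23] P0: load  L3 | P0:S(80), P1:O(80), P2:I, P3:I | bus: BusRd
[24] P0: load  L3 | P0:S(80), P1:O(80), P2:I, P3:I | bus: none
[25] P1: store L0 := 10 | P0:I, P1:M(10), P2:I, P3:I | bus: BusRdX,Flush
[26] P3: load  L0 | P0:I, P1:O(10), P2:I, P3:S(10) | bus: BusRd

invalidations = 2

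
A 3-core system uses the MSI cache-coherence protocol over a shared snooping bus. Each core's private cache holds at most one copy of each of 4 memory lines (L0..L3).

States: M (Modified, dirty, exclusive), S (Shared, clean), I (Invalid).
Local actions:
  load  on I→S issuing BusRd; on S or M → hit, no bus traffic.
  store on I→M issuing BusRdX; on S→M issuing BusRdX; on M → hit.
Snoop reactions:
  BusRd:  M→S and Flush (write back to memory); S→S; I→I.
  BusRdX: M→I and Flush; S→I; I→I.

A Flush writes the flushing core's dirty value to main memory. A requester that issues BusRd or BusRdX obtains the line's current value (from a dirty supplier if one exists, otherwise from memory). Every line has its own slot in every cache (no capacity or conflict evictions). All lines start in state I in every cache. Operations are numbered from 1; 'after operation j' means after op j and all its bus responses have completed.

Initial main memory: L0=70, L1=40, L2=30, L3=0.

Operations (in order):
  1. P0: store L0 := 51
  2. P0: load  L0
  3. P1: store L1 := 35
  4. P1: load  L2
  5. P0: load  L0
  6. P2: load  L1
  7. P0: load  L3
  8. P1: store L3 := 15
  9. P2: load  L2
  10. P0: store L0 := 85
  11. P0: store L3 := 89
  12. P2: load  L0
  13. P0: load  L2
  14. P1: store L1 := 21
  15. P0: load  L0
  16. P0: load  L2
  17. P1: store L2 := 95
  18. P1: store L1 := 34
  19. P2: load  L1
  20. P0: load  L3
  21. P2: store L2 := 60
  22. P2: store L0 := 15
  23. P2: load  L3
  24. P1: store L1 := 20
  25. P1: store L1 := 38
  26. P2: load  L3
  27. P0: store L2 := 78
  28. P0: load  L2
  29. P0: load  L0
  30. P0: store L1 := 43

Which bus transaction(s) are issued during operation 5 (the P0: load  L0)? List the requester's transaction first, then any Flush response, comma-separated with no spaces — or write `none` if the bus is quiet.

[1] P0: store L0 := 51 | P0:M(51), P1:I, P2:I | bus: BusRdX
[2] P0: load  L0 | P0:M(51), P1:I, P2:I | bus: none
[3] P1: store L1 := 35 | P0:I, P1:M(35), P2:I | bus: BusRdX
[4] P1: load  L2 | P0:I, P1:S(30), P2:I | bus: BusRd
[5] P0: load  L0 | P0:M(51), P1:I, P2:I | bus: none
[6] P2: load  L1 | P0:I, P1:S(35), P2:S(35) | bus: BusRd,Flush
[7] P0: load  L3 | P0:S(0), P1:I, P2:I | bus: BusRd
[8] P1: store L3 := 15 | P0:I, P1:M(15), P2:I | bus: BusRdX
[9] P2: load  L2 | P0:I, P1:S(30), P2:S(30) | bus: BusRd
[10] P0: store L0 := 85 | P0:M(85), P1:I, P2:I | bus: none
[11] P0: store L3 := 89 | P0:M(89), P1:I, P2:I | bus: BusRdX,Flush
[12] P2: load  L0 | P0:S(85), P1:I, P2:S(85) | bus: BusRd,Flush
[13] P0: load  L2 | P0:S(30), P1:S(30), P2:S(30) | bus: BusRd
[14] P1: store L1 := 21 | P0:I, P1:M(21), P2:I | bus: BusRdX
[15] P0: load  L0 | P0:S(85), P1:I, P2:S(85) | bus: none
[16] P0: load  L2 | P0:S(30), P1:S(30), P2:S(30) | bus: none
[17] P1: store L2 := 95 | P0:I, P1:M(95), P2:I | bus: BusRdX
[18] P1: store L1 := 34 | P0:I, P1:M(34), P2:I | bus: none
[19] P2: load  L1 | P0:I, P1:S(34), P2:S(34) | bus: BusRd,Flush
[20] P0: load  L3 | P0:M(89), P1:I, P2:I | bus: none
[21] P2: store L2 := 60 | P0:I, P1:I, P2:M(60) | bus: BusRdX,Flush
[22] P2: store L0 := 15 | P0:I, P1:I, P2:M(15) | bus: BusRdX
[23] P2: load  L3 | P0:S(89), P1:I, P2:S(89) | bus: BusRd,Flush
[24] P1: store L1 := 20 | P0:I, P1:M(20), P2:I | bus: BusRdX
[25] P1: store L1 := 38 | P0:I, P1:M(38), P2:I | bus: none
[26] P2: load  L3 | P0:S(89), P1:I, P2:S(89) | bus: none
[27] P0: store L2 := 78 | P0:M(78), P1:I, P2:I | bus: BusRdX,Flush
[28] P0: load  L2 | P0:M(78), P1:I, P2:I | bus: none
[29] P0: load  L0 | P0:S(15), P1:I, P2:S(15) | bus: BusRd,Flush
[30] P0: store L1 := 43 | P0:M(43), P1:I, P2:I | bus: BusRdX,Flush

bus = none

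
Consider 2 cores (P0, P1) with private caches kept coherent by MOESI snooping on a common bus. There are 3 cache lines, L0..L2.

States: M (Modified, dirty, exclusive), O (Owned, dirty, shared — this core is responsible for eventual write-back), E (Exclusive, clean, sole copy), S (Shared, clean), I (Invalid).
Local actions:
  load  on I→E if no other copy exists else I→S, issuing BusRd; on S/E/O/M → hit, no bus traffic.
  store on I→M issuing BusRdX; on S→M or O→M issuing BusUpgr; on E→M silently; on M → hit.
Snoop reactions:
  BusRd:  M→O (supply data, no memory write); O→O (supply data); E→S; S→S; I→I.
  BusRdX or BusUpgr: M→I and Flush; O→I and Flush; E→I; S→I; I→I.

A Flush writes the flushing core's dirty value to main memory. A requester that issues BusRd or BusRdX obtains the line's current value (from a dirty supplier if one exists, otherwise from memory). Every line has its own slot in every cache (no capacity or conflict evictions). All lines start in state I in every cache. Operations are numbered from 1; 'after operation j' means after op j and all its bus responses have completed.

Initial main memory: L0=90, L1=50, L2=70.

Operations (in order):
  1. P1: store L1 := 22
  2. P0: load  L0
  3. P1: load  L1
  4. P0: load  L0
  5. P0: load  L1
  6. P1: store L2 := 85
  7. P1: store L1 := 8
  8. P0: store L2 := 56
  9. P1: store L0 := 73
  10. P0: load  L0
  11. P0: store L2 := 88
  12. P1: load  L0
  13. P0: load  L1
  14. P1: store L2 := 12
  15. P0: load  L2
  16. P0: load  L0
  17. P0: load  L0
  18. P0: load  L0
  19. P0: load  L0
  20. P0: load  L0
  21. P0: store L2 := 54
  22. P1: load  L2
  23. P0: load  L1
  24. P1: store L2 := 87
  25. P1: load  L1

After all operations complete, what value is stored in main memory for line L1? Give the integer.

[1] P1: store L1 := 22 | P0:I, P1:M(22) | bus: BusRdX
[2] P0: load  L0 | P0:E(90), P1:I | bus: BusRd
[3] P1: load  L1 | P0:I, P1:M(22) | bus: none
[4] P0: load  L0 | P0:E(90), P1:I | bus: none
[5] P0: load  L1 | P0:S(22), P1:O(22) | bus: BusRd
[6] P1: store L2 := 85 | P0:I, P1:M(85) | bus: BusRdX
[7] P1: store L1 := 8 | P0:I, P1:M(8) | bus: BusUpgr
[8] P0: store L2 := 56 | P0:M(56), P1:I | bus: BusRdX,Flush
[9] P1: store L0 := 73 | P0:I, P1:M(73) | bus: BusRdX
[10] P0: load  L0 | P0:S(73), P1:O(73) | bus: BusRd
[11] P0: store L2 := 88 | P0:M(88), P1:I | bus: none
[12] P1: load  L0 | P0:S(73), P1:O(73) | bus: none
[13] P0: load  L1 | P0:S(8), P1:O(8) | bus: BusRd
[14] P1: store L2 := 12 | P0:I, P1:M(12) | bus: BusRdX,Flush
[15] P0: load  L2 | P0:S(12), P1:O(12) | bus: BusRd
[16] P0: load  L0 | P0:S(73), P1:O(73) | bus: none
[17] P0: load  L0 | P0:S(73), P1:O(73) | bus: none
[18] P0: load  L0 | P0:S(73), P1:O(73) | bus: none
[19] P0: load  L0 | P0:S(73), P1:O(73) | bus: none
[20] P0: load  L0 | P0:S(73), P1:O(73) | bus: none
[21] P0: store L2 := 54 | P0:M(54), P1:I | bus: BusUpgr,Flush
[22] P1: load  L2 | P0:O(54), P1:S(54) | bus: BusRd
[23] P0: load  L1 | P0:S(8), P1:O(8) | bus: none
[24] P1: store L2 := 87 | P0:I, P1:M(87) | bus: BusUpgr,Flush
[25] P1: load  L1 | P0:S(8), P1:O(8) | bus: none

memory[L1] = 50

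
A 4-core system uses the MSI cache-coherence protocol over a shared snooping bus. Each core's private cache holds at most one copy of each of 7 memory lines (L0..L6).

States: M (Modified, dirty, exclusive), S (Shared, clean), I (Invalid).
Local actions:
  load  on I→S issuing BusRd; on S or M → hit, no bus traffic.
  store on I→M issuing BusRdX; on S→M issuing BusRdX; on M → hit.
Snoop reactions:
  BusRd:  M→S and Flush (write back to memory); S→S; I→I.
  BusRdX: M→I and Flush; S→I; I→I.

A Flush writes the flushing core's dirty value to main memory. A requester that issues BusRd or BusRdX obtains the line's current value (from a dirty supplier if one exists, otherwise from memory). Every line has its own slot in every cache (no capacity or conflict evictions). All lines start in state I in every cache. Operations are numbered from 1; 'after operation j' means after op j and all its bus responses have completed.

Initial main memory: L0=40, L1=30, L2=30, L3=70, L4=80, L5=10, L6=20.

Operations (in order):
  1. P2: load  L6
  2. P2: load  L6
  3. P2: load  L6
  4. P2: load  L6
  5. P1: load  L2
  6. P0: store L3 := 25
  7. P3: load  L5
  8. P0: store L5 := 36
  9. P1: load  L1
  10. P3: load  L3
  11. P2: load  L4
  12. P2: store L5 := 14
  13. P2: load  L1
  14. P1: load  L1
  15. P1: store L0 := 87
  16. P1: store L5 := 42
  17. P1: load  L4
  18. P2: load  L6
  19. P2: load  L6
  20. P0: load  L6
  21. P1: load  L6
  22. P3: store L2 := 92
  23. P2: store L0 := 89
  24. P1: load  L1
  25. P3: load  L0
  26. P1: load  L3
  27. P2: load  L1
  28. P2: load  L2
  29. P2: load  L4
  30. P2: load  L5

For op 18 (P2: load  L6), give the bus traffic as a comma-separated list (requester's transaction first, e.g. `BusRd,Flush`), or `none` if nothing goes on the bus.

  op1 P2: load  L6 → I/I/S/I on L6; bus BusRd; mem=20
  op2 P2: load  L6 → I/I/S/I on L6; bus (none); mem=20
  op3 P2: load  L6 → I/I/S/I on L6; bus (none); mem=20
  op4 P2: load  L6 → I/I/S/I on L6; bus (none); mem=20
  op5 P1: load  L2 → I/S/I/I on L2; bus BusRd; mem=30
  op6 P0: store L3 := 25 → M/I/I/I on L3; bus BusRdX; mem=70
  op7 P3: load  L5 → I/I/I/S on L5; bus BusRd; mem=10
  op8 P0: store L5 := 36 → M/I/I/I on L5; bus BusRdX; mem=10
  op9 P1: load  L1 → I/S/I/I on L1; bus BusRd; mem=30
  op10 P3: load  L3 → S/I/I/S on L3; bus BusRd Flush; mem=25
  op11 P2: load  L4 → I/I/S/I on L4; bus BusRd; mem=80
  op12 P2: store L5 := 14 → I/I/M/I on L5; bus BusRdX Flush; mem=36
  op13 P2: load  L1 → I/S/S/I on L1; bus BusRd; mem=30
  op14 P1: load  L1 → I/S/S/I on L1; bus (none); mem=30
  op15 P1: store L0 := 87 → I/M/I/I on L0; bus BusRdX; mem=40
  op16 P1: store L5 := 42 → I/M/I/I on L5; bus BusRdX Flush; mem=14
  op17 P1: load  L4 → I/S/S/I on L4; bus BusRd; mem=80
  op18 P2: load  L6 → I/I/S/I on L6; bus (none); mem=20
  op19 P2: load  L6 → I/I/S/I on L6; bus (none); mem=20
  op20 P0: load  L6 → S/I/S/I on L6; bus BusRd; mem=20
  op21 P1: load  L6 → S/S/S/I on L6; bus BusRd; mem=20
  op22 P3: store L2 := 92 → I/I/I/M on L2; bus BusRdX; mem=30
  op23 P2: store L0 := 89 → I/I/M/I on L0; bus BusRdX Flush; mem=87
  op24 P1: load  L1 → I/S/S/I on L1; bus (none); mem=30
  op25 P3: load  L0 → I/I/S/S on L0; bus BusRd Flush; mem=89
  op26 P1: load  L3 → S/S/I/S on L3; bus BusRd; mem=25
  op27 P2: load  L1 → I/S/S/I on L1; bus (none); mem=30
  op28 P2: load  L2 → I/I/S/S on L2; bus BusRd Flush; mem=92
  op29 P2: load  L4 → I/S/S/I on L4; bus (none); mem=80
  op30 P2: load  L5 → I/S/S/I on L5; bus BusRd Flush; mem=42

bus = none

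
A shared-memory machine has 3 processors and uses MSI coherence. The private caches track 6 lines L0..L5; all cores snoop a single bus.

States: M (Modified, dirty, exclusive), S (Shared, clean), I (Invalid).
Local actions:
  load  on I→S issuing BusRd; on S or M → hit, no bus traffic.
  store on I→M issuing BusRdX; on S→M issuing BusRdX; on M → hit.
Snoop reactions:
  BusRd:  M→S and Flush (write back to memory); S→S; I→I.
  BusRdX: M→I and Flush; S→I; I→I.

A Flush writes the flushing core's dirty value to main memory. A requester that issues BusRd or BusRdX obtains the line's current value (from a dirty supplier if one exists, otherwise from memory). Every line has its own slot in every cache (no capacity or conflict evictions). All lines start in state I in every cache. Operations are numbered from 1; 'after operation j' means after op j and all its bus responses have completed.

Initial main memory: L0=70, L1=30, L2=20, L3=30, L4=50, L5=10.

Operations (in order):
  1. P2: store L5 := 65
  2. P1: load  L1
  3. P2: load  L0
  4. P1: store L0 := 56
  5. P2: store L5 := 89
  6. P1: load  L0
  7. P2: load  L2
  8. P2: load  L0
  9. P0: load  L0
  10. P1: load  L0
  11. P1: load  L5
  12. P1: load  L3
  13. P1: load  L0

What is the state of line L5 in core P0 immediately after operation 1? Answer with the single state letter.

1. P2: store L5 := 65  bus=[BusRdX]  L5: P0=I P1=I P2=M  mem[L5]=10
2. P1: load  L1  bus=[BusRd]  L1: P0=I P1=S P2=I  mem[L1]=30
3. P2: load  L0  bus=[BusRd]  L0: P0=I P1=I P2=S  mem[L0]=70
4. P1: store L0 := 56  bus=[BusRdX]  L0: P0=I P1=M P2=I  mem[L0]=70
5. P2: store L5 := 89  bus=[-]  L5: P0=I P1=I P2=M  mem[L5]=10
6. P1: load  L0  bus=[-]  L0: P0=I P1=M P2=I  mem[L0]=70
7. P2: load  L2  bus=[BusRd]  L2: P0=I P1=I P2=S  mem[L2]=20
8. P2: load  L0  bus=[BusRd,Flush]  L0: P0=I P1=S P2=S  mem[L0]=56
9. P0: load  L0  bus=[BusRd]  L0: P0=S P1=S P2=S  mem[L0]=56
10. P1: load  L0  bus=[-]  L0: P0=S P1=S P2=S  mem[L0]=56
11. P1: load  L5  bus=[BusRd,Flush]  L5: P0=I P1=S P2=S  mem[L5]=89
12. P1: load  L3  bus=[BusRd]  L3: P0=I P1=S P2=I  mem[L3]=30
13. P1: load  L0  bus=[-]  L0: P0=S P1=S P2=S  mem[L0]=56

state = I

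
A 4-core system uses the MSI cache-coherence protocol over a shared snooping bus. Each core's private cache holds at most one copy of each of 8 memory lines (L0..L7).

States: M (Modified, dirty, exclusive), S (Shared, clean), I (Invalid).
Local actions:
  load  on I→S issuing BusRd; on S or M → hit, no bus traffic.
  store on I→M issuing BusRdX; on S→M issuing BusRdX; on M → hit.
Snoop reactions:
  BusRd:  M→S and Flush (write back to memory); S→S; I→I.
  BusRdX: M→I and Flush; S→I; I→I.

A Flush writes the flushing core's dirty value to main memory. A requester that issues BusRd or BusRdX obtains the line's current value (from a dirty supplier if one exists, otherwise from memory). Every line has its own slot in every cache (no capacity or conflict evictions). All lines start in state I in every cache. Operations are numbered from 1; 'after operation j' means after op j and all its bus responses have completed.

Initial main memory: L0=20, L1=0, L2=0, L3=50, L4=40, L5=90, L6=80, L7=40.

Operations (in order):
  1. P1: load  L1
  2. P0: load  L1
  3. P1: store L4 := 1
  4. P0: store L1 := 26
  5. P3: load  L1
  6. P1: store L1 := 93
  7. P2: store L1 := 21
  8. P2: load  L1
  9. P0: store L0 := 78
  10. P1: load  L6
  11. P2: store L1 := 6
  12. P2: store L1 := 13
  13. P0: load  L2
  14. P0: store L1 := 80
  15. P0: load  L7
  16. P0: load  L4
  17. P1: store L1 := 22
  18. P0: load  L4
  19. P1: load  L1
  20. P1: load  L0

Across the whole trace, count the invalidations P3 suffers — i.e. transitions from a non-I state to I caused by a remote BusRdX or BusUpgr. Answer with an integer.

invalidations = 1

[1] P1: load  L1 | P0:I, P1:S(0), P2:I, P3:I | bus: BusRd
[2] P0: load  L1 | P0:S(0), P1:S(0), P2:I, P3:I | bus: BusRd
[3] P1: store L4 := 1 | P0:I, P1:M(1), P2:I, P3:I | bus: BusRdX
[4] P0: store L1 := 26 | P0:M(26), P1:I, P2:I, P3:I | bus: BusRdX
[5] P3: load  L1 | P0:S(26), P1:I, P2:I, P3:S(26) | bus: BusRd,Flush
[6] P1: store L1 := 93 | P0:I, P1:M(93), P2:I, P3:I | bus: BusRdX
[7] P2: store L1 := 21 | P0:I, P1:I, P2:M(21), P3:I | bus: BusRdX,Flush
[8] P2: load  L1 | P0:I, P1:I, P2:M(21), P3:I | bus: none
[9] P0: store L0 := 78 | P0:M(78), P1:I, P2:I, P3:I | bus: BusRdX
[10] P1: load  L6 | P0:I, P1:S(80), P2:I, P3:I | bus: BusRd
[11] P2: store L1 := 6 | P0:I, P1:I, P2:M(6), P3:I | bus: none
[12] P2: store L1 := 13 | P0:I, P1:I, P2:M(13), P3:I | bus: none
[13] P0: load  L2 | P0:S(0), P1:I, P2:I, P3:I | bus: BusRd
[14] P0: store L1 := 80 | P0:M(80), P1:I, P2:I, P3:I | bus: BusRdX,Flush
[15] P0: load  L7 | P0:S(40), P1:I, P2:I, P3:I | bus: BusRd
[16] P0: load  L4 | P0:S(1), P1:S(1), P2:I, P3:I | bus: BusRd,Flush
[17] P1: store L1 := 22 | P0:I, P1:M(22), P2:I, P3:I | bus: BusRdX,Flush
[18] P0: load  L4 | P0:S(1), P1:S(1), P2:I, P3:I | bus: none
[19] P1: load  L1 | P0:I, P1:M(22), P2:I, P3:I | bus: none
[20] P1: load  L0 | P0:S(78), P1:S(78), P2:I, P3:I | bus: BusRd,Flush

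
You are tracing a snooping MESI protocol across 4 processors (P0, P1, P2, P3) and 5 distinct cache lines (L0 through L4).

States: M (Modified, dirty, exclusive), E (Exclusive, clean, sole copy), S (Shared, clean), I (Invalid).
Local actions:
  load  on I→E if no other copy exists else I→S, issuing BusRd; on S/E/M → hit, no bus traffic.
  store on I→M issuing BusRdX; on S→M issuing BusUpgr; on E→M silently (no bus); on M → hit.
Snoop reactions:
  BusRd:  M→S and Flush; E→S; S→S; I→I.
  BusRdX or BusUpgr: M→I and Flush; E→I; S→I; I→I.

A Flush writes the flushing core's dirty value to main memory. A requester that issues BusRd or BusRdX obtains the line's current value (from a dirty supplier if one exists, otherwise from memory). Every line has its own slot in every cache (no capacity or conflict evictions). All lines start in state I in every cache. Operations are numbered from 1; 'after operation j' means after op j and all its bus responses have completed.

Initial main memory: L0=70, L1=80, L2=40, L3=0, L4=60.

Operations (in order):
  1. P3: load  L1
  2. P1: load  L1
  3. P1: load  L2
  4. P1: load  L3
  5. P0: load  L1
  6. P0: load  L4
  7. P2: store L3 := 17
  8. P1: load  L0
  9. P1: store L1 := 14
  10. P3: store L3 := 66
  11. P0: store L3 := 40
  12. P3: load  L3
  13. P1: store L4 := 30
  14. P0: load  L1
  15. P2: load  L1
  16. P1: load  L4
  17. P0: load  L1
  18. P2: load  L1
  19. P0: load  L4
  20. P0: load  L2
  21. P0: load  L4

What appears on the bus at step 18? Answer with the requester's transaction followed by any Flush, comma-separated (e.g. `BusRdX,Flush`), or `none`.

bus = none

[1] P3: load  L1 | P0:I, P1:I, P2:I, P3:E(80) | bus: BusRd
[2] P1: load  L1 | P0:I, P1:S(80), P2:I, P3:S(80) | bus: BusRd
[3] P1: load  L2 | P0:I, P1:E(40), P2:I, P3:I | bus: BusRd
[4] P1: load  L3 | P0:I, P1:E(0), P2:I, P3:I | bus: BusRd
[5] P0: load  L1 | P0:S(80), P1:S(80), P2:I, P3:S(80) | bus: BusRd
[6] P0: load  L4 | P0:E(60), P1:I, P2:I, P3:I | bus: BusRd
[7] P2: store L3 := 17 | P0:I, P1:I, P2:M(17), P3:I | bus: BusRdX
[8] P1: load  L0 | P0:I, P1:E(70), P2:I, P3:I | bus: BusRd
[9] P1: store L1 := 14 | P0:I, P1:M(14), P2:I, P3:I | bus: BusUpgr
[10] P3: store L3 := 66 | P0:I, P1:I, P2:I, P3:M(66) | bus: BusRdX,Flush
[11] P0: store L3 := 40 | P0:M(40), P1:I, P2:I, P3:I | bus: BusRdX,Flush
[12] P3: load  L3 | P0:S(40), P1:I, P2:I, P3:S(40) | bus: BusRd,Flush
[13] P1: store L4 := 30 | P0:I, P1:M(30), P2:I, P3:I | bus: BusRdX
[14] P0: load  L1 | P0:S(14), P1:S(14), P2:I, P3:I | bus: BusRd,Flush
[15] P2: load  L1 | P0:S(14), P1:S(14), P2:S(14), P3:I | bus: BusRd
[16] P1: load  L4 | P0:I, P1:M(30), P2:I, P3:I | bus: none
[17] P0: load  L1 | P0:S(14), P1:S(14), P2:S(14), P3:I | bus: none
[18] P2: load  L1 | P0:S(14), P1:S(14), P2:S(14), P3:I | bus: none
[19] P0: load  L4 | P0:S(30), P1:S(30), P2:I, P3:I | bus: BusRd,Flush
[20] P0: load  L2 | P0:S(40), P1:S(40), P2:I, P3:I | bus: BusRd
[21] P0: load  L4 | P0:S(30), P1:S(30), P2:I, P3:I | bus: none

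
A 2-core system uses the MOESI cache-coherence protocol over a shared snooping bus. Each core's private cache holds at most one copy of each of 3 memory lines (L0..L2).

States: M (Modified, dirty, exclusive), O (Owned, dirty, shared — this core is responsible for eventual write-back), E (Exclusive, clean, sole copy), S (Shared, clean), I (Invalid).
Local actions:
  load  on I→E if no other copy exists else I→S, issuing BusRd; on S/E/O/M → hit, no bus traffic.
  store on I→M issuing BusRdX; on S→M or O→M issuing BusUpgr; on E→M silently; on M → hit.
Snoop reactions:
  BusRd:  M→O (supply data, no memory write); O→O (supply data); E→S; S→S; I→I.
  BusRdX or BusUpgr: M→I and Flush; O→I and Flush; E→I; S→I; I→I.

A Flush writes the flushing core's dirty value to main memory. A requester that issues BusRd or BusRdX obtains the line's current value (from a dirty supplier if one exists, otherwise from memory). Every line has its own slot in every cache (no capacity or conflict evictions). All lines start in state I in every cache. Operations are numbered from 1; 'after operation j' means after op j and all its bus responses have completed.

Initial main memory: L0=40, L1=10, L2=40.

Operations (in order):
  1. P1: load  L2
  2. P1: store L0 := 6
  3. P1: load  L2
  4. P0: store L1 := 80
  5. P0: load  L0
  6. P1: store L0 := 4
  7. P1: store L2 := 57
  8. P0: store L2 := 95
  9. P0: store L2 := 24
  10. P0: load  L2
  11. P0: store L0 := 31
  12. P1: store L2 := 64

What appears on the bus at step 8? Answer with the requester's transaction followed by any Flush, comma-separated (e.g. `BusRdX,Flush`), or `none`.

[1] P1: load  L2 | P0:I, P1:E(40) | bus: BusRd
[2] P1: store L0 := 6 | P0:I, P1:M(6) | bus: BusRdX
[3] P1: load  L2 | P0:I, P1:E(40) | bus: none
[4] P0: store L1 := 80 | P0:M(80), P1:I | bus: BusRdX
[5] P0: load  L0 | P0:S(6), P1:O(6) | bus: BusRd
[6] P1: store L0 := 4 | P0:I, P1:M(4) | bus: BusUpgr
[7] P1: store L2 := 57 | P0:I, P1:M(57) | bus: none
[8] P0: store L2 := 95 | P0:M(95), P1:I | bus: BusRdX,Flush
[9] P0: store L2 := 24 | P0:M(24), P1:I | bus: none
[10] P0: load  L2 | P0:M(24), P1:I | bus: none
[11] P0: store L0 := 31 | P0:M(31), P1:I | bus: BusRdX,Flush
[12] P1: store L2 := 64 | P0:I, P1:M(64) | bus: BusRdX,Flush

bus = BusRdX,Flush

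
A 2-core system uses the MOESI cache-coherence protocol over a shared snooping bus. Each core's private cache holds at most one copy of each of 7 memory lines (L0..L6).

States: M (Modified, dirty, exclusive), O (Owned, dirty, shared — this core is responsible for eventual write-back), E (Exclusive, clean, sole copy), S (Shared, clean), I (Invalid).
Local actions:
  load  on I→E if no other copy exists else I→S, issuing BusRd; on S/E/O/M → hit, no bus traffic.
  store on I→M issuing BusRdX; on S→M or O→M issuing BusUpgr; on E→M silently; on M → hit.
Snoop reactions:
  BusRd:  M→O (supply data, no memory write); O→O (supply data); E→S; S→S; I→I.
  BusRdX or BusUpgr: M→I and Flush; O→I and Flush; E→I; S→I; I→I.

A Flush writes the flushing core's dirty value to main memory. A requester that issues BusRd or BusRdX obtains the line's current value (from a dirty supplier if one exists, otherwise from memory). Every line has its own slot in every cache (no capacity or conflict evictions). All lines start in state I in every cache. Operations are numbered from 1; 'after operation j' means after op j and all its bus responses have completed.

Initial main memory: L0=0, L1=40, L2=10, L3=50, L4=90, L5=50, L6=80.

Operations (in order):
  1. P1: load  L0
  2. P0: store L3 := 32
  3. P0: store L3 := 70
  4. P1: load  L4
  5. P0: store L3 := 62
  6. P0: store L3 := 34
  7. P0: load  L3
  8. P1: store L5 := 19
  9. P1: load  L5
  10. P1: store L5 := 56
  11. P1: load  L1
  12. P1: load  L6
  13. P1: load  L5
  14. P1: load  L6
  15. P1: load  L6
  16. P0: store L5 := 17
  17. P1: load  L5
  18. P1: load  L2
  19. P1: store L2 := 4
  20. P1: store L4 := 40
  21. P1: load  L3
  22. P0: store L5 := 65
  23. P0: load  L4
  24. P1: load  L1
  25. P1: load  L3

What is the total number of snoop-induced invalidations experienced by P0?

  op1 P1: load  L0 → I/E on L0; bus BusRd; mem=0
  op2 P0: store L3 := 32 → M/I on L3; bus BusRdX; mem=50
  op3 P0: store L3 := 70 → M/I on L3; bus (none); mem=50
  op4 P1: load  L4 → I/E on L4; bus BusRd; mem=90
  op5 P0: store L3 := 62 → M/I on L3; bus (none); mem=50
  op6 P0: store L3 := 34 → M/I on L3; bus (none); mem=50
  op7 P0: load  L3 → M/I on L3; bus (none); mem=50
  op8 P1: store L5 := 19 → I/M on L5; bus BusRdX; mem=50
  op9 P1: load  L5 → I/M on L5; bus (none); mem=50
  op10 P1: store L5 := 56 → I/M on L5; bus (none); mem=50
  op11 P1: load  L1 → I/E on L1; bus BusRd; mem=40
  op12 P1: load  L6 → I/E on L6; bus BusRd; mem=80
  op13 P1: load  L5 → I/M on L5; bus (none); mem=50
  op14 P1: load  L6 → I/E on L6; bus (none); mem=80
  op15 P1: load  L6 → I/E on L6; bus (none); mem=80
  op16 P0: store L5 := 17 → M/I on L5; bus BusRdX Flush; mem=56
  op17 P1: load  L5 → O/S on L5; bus BusRd; mem=56
  op18 P1: load  L2 → I/E on L2; bus BusRd; mem=10
  op19 P1: store L2 := 4 → I/M on L2; bus (none); mem=10
  op20 P1: store L4 := 40 → I/M on L4; bus (none); mem=90
  op21 P1: load  L3 → O/S on L3; bus BusRd; mem=50
  op22 P0: store L5 := 65 → M/I on L5; bus BusUpgr; mem=56
  op23 P0: load  L4 → S/O on L4; bus BusRd; mem=90
  op24 P1: load  L1 → I/E on L1; bus (none); mem=40
  op25 P1: load  L3 → O/S on L3; bus (none); mem=50

invalidations = 0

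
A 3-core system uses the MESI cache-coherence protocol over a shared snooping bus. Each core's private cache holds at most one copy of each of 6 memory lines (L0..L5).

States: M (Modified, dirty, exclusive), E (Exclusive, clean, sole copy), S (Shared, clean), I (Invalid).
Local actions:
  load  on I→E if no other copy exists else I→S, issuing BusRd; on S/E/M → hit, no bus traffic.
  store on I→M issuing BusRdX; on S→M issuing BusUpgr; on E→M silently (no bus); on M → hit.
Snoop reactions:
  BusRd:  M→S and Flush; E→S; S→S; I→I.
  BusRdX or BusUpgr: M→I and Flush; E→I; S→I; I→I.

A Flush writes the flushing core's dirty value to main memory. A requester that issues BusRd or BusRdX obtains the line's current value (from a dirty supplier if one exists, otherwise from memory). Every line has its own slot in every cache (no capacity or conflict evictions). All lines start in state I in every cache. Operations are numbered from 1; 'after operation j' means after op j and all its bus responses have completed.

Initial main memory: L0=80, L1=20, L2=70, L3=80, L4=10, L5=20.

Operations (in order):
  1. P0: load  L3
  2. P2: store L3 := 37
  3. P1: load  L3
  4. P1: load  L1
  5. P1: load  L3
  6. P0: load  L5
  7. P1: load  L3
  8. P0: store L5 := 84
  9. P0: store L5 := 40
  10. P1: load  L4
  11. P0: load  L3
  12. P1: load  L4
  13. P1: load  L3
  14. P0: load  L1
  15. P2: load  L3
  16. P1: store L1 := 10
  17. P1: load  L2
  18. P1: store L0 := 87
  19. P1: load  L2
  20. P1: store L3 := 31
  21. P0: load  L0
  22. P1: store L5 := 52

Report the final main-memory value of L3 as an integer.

memory[L3] = 37

[1] P0: load  L3 | P0:E(80), P1:I, P2:I | bus: BusRd
[2] P2: store L3 := 37 | P0:I, P1:I, P2:M(37) | bus: BusRdX
[3] P1: load  L3 | P0:I, P1:S(37), P2:S(37) | bus: BusRd,Flush
[4] P1: load  L1 | P0:I, P1:E(20), P2:I | bus: BusRd
[5] P1: load  L3 | P0:I, P1:S(37), P2:S(37) | bus: none
[6] P0: load  L5 | P0:E(20), P1:I, P2:I | bus: BusRd
[7] P1: load  L3 | P0:I, P1:S(37), P2:S(37) | bus: none
[8] P0: store L5 := 84 | P0:M(84), P1:I, P2:I | bus: none
[9] P0: store L5 := 40 | P0:M(40), P1:I, P2:I | bus: none
[10] P1: load  L4 | P0:I, P1:E(10), P2:I | bus: BusRd
[11] P0: load  L3 | P0:S(37), P1:S(37), P2:S(37) | bus: BusRd
[12] P1: load  L4 | P0:I, P1:E(10), P2:I | bus: none
[13] P1: load  L3 | P0:S(37), P1:S(37), P2:S(37) | bus: none
[14] P0: load  L1 | P0:S(20), P1:S(20), P2:I | bus: BusRd
[15] P2: load  L3 | P0:S(37), P1:S(37), P2:S(37) | bus: none
[16] P1: store L1 := 10 | P0:I, P1:M(10), P2:I | bus: BusUpgr
[17] P1: load  L2 | P0:I, P1:E(70), P2:I | bus: BusRd
[18] P1: store L0 := 87 | P0:I, P1:M(87), P2:I | bus: BusRdX
[19] P1: load  L2 | P0:I, P1:E(70), P2:I | bus: none
[20] P1: store L3 := 31 | P0:I, P1:M(31), P2:I | bus: BusUpgr
[21] P0: load  L0 | P0:S(87), P1:S(87), P2:I | bus: BusRd,Flush
[22] P1: store L5 := 52 | P0:I, P1:M(52), P2:I | bus: BusRdX,Flush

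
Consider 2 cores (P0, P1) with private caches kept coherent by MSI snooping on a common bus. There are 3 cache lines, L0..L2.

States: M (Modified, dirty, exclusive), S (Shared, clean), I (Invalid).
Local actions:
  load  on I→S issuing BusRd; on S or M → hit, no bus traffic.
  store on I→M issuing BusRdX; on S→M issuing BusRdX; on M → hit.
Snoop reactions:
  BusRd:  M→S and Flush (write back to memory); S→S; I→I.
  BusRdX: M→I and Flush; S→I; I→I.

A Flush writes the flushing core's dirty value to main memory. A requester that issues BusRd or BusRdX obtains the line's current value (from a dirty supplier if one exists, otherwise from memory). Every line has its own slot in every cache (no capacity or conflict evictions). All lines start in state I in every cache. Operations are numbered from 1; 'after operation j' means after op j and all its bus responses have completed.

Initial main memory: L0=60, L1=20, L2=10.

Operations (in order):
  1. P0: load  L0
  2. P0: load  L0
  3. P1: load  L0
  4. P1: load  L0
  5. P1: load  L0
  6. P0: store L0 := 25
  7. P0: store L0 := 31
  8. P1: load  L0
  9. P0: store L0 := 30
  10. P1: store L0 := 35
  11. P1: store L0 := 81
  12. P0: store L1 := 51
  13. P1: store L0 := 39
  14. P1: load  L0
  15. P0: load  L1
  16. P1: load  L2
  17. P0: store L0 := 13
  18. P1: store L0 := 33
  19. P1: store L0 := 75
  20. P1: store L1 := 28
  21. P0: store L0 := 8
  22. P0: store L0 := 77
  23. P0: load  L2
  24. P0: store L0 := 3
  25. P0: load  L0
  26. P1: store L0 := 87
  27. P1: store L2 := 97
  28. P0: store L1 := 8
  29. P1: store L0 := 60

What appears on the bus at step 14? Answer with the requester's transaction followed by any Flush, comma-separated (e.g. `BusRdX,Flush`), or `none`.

step 1: P0: load  L0  ⟶  SI  (L0)  txn=BusRd  M[L0]=60
step 2: P0: load  L0  ⟶  SI  (L0)  txn=∅  M[L0]=60
step 3: P1: load  L0  ⟶  SS  (L0)  txn=BusRd  M[L0]=60
step 4: P1: load  L0  ⟶  SS  (L0)  txn=∅  M[L0]=60
step 5: P1: load  L0  ⟶  SS  (L0)  txn=∅  M[L0]=60
step 6: P0: store L0 := 25  ⟶  MI  (L0)  txn=BusRdX  M[L0]=60
step 7: P0: store L0 := 31  ⟶  MI  (L0)  txn=∅  M[L0]=60
step 8: P1: load  L0  ⟶  SS  (L0)  txn=BusRd+Flush  M[L0]=31
step 9: P0: store L0 := 30  ⟶  MI  (L0)  txn=BusRdX  M[L0]=31
step 10: P1: store L0 := 35  ⟶  IM  (L0)  txn=BusRdX+Flush  M[L0]=30
step 11: P1: store L0 := 81  ⟶  IM  (L0)  txn=∅  M[L0]=30
step 12: P0: store L1 := 51  ⟶  MI  (L1)  txn=BusRdX  M[L1]=20
step 13: P1: store L0 := 39  ⟶  IM  (L0)  txn=∅  M[L0]=30
step 14: P1: load  L0  ⟶  IM  (L0)  txn=∅  M[L0]=30
step 15: P0: load  L1  ⟶  MI  (L1)  txn=∅  M[L1]=20
step 16: P1: load  L2  ⟶  IS  (L2)  txn=BusRd  M[L2]=10
step 17: P0: store L0 := 13  ⟶  MI  (L0)  txn=BusRdX+Flush  M[L0]=39
step 18: P1: store L0 := 33  ⟶  IM  (L0)  txn=BusRdX+Flush  M[L0]=13
step 19: P1: store L0 := 75  ⟶  IM  (L0)  txn=∅  M[L0]=13
step 20: P1: store L1 := 28  ⟶  IM  (L1)  txn=BusRdX+Flush  M[L1]=51
step 21: P0: store L0 := 8  ⟶  MI  (L0)  txn=BusRdX+Flush  M[L0]=75
step 22: P0: store L0 := 77  ⟶  MI  (L0)  txn=∅  M[L0]=75
step 23: P0: load  L2  ⟶  SS  (L2)  txn=BusRd  M[L2]=10
step 24: P0: store L0 := 3  ⟶  MI  (L0)  txn=∅  M[L0]=75
step 25: P0: load  L0  ⟶  MI  (L0)  txn=∅  M[L0]=75
step 26: P1: store L0 := 87  ⟶  IM  (L0)  txn=BusRdX+Flush  M[L0]=3
step 27: P1: store L2 := 97  ⟶  IM  (L2)  txn=BusRdX  M[L2]=10
step 28: P0: store L1 := 8  ⟶  MI  (L1)  txn=BusRdX+Flush  M[L1]=28
step 29: P1: store L0 := 60  ⟶  IM  (L0)  txn=∅  M[L0]=3

bus = none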